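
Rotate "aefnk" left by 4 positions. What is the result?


Input: "aefnk", rotate left by 4
First 4 characters: "aefn"
Remaining characters: "k"
Concatenate remaining + first: "k" + "aefn" = "kaefn"

kaefn


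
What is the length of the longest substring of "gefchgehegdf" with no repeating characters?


Input: "gefchgehegdf"
Sliding window (track last position of each char):
  Position 0 ('g'): window [0,0] length 1 -- new best
  Position 1 ('e'): window [0,1] length 2 -- new best
  Position 2 ('f'): window [0,2] length 3 -- new best
  Position 3 ('c'): window [0,3] length 4 -- new best
  Position 4 ('h'): window [0,4] length 5 -- new best
  Position 5 ('g'): repeat (last at 0), move window start to 1
  Position 5 ('g'): window [1,5] length 5
  Position 6 ('e'): repeat (last at 1), move window start to 2
  Position 6 ('e'): window [2,6] length 5
  Position 7 ('h'): repeat (last at 4), move window start to 5
  Position 7 ('h'): window [5,7] length 3
  Position 8 ('e'): repeat (last at 6), move window start to 7
  Position 8 ('e'): window [7,8] length 2
  Position 9 ('g'): window [7,9] length 3
  Position 10 ('d'): window [7,10] length 4
  Position 11 ('f'): window [7,11] length 5
Longest substring with no repeats: "gefch" with length 5

5


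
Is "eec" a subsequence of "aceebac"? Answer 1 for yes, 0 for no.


Check if "eec" is a subsequence of "aceebac"
Greedy scan:
  Position 0 ('a'): no match needed
  Position 1 ('c'): no match needed
  Position 2 ('e'): matches sub[0] = 'e'
  Position 3 ('e'): matches sub[1] = 'e'
  Position 4 ('b'): no match needed
  Position 5 ('a'): no match needed
  Position 6 ('c'): matches sub[2] = 'c'
All 3 characters matched => is a subsequence

1


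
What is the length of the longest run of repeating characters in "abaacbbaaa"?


Input: "abaacbbaaa"
Scanning for longest run:
  Position 1 ('b'): new char, reset run to 1
  Position 2 ('a'): new char, reset run to 1
  Position 3 ('a'): continues run of 'a', length=2
  Position 4 ('c'): new char, reset run to 1
  Position 5 ('b'): new char, reset run to 1
  Position 6 ('b'): continues run of 'b', length=2
  Position 7 ('a'): new char, reset run to 1
  Position 8 ('a'): continues run of 'a', length=2
  Position 9 ('a'): continues run of 'a', length=3
Longest run: 'a' with length 3

3


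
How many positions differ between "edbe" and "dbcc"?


Comparing "edbe" and "dbcc" position by position:
  Position 0: 'e' vs 'd' => DIFFER
  Position 1: 'd' vs 'b' => DIFFER
  Position 2: 'b' vs 'c' => DIFFER
  Position 3: 'e' vs 'c' => DIFFER
Positions that differ: 4

4


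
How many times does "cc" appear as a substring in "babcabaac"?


Searching for "cc" in "babcabaac"
Scanning each position:
  Position 0: "ba" => no
  Position 1: "ab" => no
  Position 2: "bc" => no
  Position 3: "ca" => no
  Position 4: "ab" => no
  Position 5: "ba" => no
  Position 6: "aa" => no
  Position 7: "ac" => no
Total occurrences: 0

0


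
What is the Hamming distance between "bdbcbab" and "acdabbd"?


Comparing "bdbcbab" and "acdabbd" position by position:
  Position 0: 'b' vs 'a' => differ
  Position 1: 'd' vs 'c' => differ
  Position 2: 'b' vs 'd' => differ
  Position 3: 'c' vs 'a' => differ
  Position 4: 'b' vs 'b' => same
  Position 5: 'a' vs 'b' => differ
  Position 6: 'b' vs 'd' => differ
Total differences (Hamming distance): 6

6


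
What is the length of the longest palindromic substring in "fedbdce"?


Input: "fedbdce"
Checking substrings for palindromes:
  [2:5] "dbd" (len 3) => palindrome
Longest palindromic substring: "dbd" with length 3

3


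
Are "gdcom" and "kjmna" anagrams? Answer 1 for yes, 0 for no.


Strings: "gdcom", "kjmna"
Sorted first:  cdgmo
Sorted second: ajkmn
Differ at position 0: 'c' vs 'a' => not anagrams

0


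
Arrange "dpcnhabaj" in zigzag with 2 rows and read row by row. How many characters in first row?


Zigzag "dpcnhabaj" into 2 rows:
Placing characters:
  'd' => row 0
  'p' => row 1
  'c' => row 0
  'n' => row 1
  'h' => row 0
  'a' => row 1
  'b' => row 0
  'a' => row 1
  'j' => row 0
Rows:
  Row 0: "dchbj"
  Row 1: "pnaa"
First row length: 5

5


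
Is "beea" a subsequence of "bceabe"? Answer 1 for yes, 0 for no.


Check if "beea" is a subsequence of "bceabe"
Greedy scan:
  Position 0 ('b'): matches sub[0] = 'b'
  Position 1 ('c'): no match needed
  Position 2 ('e'): matches sub[1] = 'e'
  Position 3 ('a'): no match needed
  Position 4 ('b'): no match needed
  Position 5 ('e'): matches sub[2] = 'e'
Only matched 3/4 characters => not a subsequence

0


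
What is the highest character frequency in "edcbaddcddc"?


Input: edcbaddcddc
Character counts:
  'a': 1
  'b': 1
  'c': 3
  'd': 5
  'e': 1
Maximum frequency: 5

5


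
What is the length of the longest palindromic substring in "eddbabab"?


Input: "eddbabab"
Checking substrings for palindromes:
  [3:8] "babab" (len 5) => palindrome
  [3:6] "bab" (len 3) => palindrome
  [4:7] "aba" (len 3) => palindrome
  [5:8] "bab" (len 3) => palindrome
  [1:3] "dd" (len 2) => palindrome
Longest palindromic substring: "babab" with length 5

5


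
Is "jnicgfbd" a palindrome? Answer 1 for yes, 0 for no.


Input: jnicgfbd
Reversed: dbfgcinj
  Compare pos 0 ('j') with pos 7 ('d'): MISMATCH
  Compare pos 1 ('n') with pos 6 ('b'): MISMATCH
  Compare pos 2 ('i') with pos 5 ('f'): MISMATCH
  Compare pos 3 ('c') with pos 4 ('g'): MISMATCH
Result: not a palindrome

0


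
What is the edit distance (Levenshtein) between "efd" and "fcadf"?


Computing edit distance: "efd" -> "fcadf"
DP table:
           f    c    a    d    f
      0    1    2    3    4    5
  e   1    1    2    3    4    5
  f   2    1    2    3    4    4
  d   3    2    2    3    3    4
Edit distance = dp[3][5] = 4

4


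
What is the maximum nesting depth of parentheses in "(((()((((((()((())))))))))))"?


Input: "(((()((((((()((())))))))))))"
Tracking depth:
  Position 0 '(': depth becomes 1
  Position 1 '(': depth becomes 2
  Position 2 '(': depth becomes 3
  Position 3 '(': depth becomes 4
  Position 4 ')': depth becomes 3
  Position 5 '(': depth becomes 4
  Position 6 '(': depth becomes 5
  Position 7 '(': depth becomes 6
  Position 8 '(': depth becomes 7
  Position 9 '(': depth becomes 8
  Position 10 '(': depth becomes 9
  Position 11 '(': depth becomes 10
  Position 12 ')': depth becomes 9
  Position 13 '(': depth becomes 10
  Position 14 '(': depth becomes 11
  Position 15 '(': depth becomes 12
  Position 16 ')': depth becomes 11
  Position 17 ')': depth becomes 10
  Position 18 ')': depth becomes 9
  Position 19 ')': depth becomes 8
  Position 20 ')': depth becomes 7
  Position 21 ')': depth becomes 6
  Position 22 ')': depth becomes 5
  Position 23 ')': depth becomes 4
  Position 24 ')': depth becomes 3
  Position 25 ')': depth becomes 2
  Position 26 ')': depth becomes 1
  Position 27 ')': depth becomes 0
Maximum depth reached: 12

12


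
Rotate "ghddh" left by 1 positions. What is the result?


Input: "ghddh", rotate left by 1
First 1 characters: "g"
Remaining characters: "hddh"
Concatenate remaining + first: "hddh" + "g" = "hddhg"

hddhg


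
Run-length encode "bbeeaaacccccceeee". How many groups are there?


Input: bbeeaaacccccceeee
Scanning for consecutive runs:
  Group 1: 'b' x 2 (positions 0-1)
  Group 2: 'e' x 2 (positions 2-3)
  Group 3: 'a' x 3 (positions 4-6)
  Group 4: 'c' x 6 (positions 7-12)
  Group 5: 'e' x 4 (positions 13-16)
Total groups: 5

5


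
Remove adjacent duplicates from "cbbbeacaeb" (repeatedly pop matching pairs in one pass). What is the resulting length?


Input: cbbbeacaeb
Stack-based adjacent duplicate removal:
  Read 'c': push. Stack: c
  Read 'b': push. Stack: cb
  Read 'b': matches stack top 'b' => pop. Stack: c
  Read 'b': push. Stack: cb
  Read 'e': push. Stack: cbe
  Read 'a': push. Stack: cbea
  Read 'c': push. Stack: cbeac
  Read 'a': push. Stack: cbeaca
  Read 'e': push. Stack: cbeacae
  Read 'b': push. Stack: cbeacaeb
Final stack: "cbeacaeb" (length 8)

8


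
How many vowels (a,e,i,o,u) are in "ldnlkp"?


Input: ldnlkp
Checking each character:
  'l' at position 0: consonant
  'd' at position 1: consonant
  'n' at position 2: consonant
  'l' at position 3: consonant
  'k' at position 4: consonant
  'p' at position 5: consonant
Total vowels: 0

0


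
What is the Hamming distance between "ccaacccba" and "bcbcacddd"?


Comparing "ccaacccba" and "bcbcacddd" position by position:
  Position 0: 'c' vs 'b' => differ
  Position 1: 'c' vs 'c' => same
  Position 2: 'a' vs 'b' => differ
  Position 3: 'a' vs 'c' => differ
  Position 4: 'c' vs 'a' => differ
  Position 5: 'c' vs 'c' => same
  Position 6: 'c' vs 'd' => differ
  Position 7: 'b' vs 'd' => differ
  Position 8: 'a' vs 'd' => differ
Total differences (Hamming distance): 7

7


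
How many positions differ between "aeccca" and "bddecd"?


Comparing "aeccca" and "bddecd" position by position:
  Position 0: 'a' vs 'b' => DIFFER
  Position 1: 'e' vs 'd' => DIFFER
  Position 2: 'c' vs 'd' => DIFFER
  Position 3: 'c' vs 'e' => DIFFER
  Position 4: 'c' vs 'c' => same
  Position 5: 'a' vs 'd' => DIFFER
Positions that differ: 5

5


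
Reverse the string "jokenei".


Input: jokenei
Reading characters right to left:
  Position 6: 'i'
  Position 5: 'e'
  Position 4: 'n'
  Position 3: 'e'
  Position 2: 'k'
  Position 1: 'o'
  Position 0: 'j'
Reversed: ienekoj

ienekoj


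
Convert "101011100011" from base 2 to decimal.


Input: "101011100011" in base 2
Positional expansion:
  Digit '1' (value 1) x 2^11 = 2048
  Digit '0' (value 0) x 2^10 = 0
  Digit '1' (value 1) x 2^9 = 512
  Digit '0' (value 0) x 2^8 = 0
  Digit '1' (value 1) x 2^7 = 128
  Digit '1' (value 1) x 2^6 = 64
  Digit '1' (value 1) x 2^5 = 32
  Digit '0' (value 0) x 2^4 = 0
  Digit '0' (value 0) x 2^3 = 0
  Digit '0' (value 0) x 2^2 = 0
  Digit '1' (value 1) x 2^1 = 2
  Digit '1' (value 1) x 2^0 = 1
Sum = 2787

2787


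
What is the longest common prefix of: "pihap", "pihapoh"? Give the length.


Words: pihap, pihapoh
  Position 0: all 'p' => match
  Position 1: all 'i' => match
  Position 2: all 'h' => match
  Position 3: all 'a' => match
  Position 4: all 'p' => match
LCP = "pihap" (length 5)

5


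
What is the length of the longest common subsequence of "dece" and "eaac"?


LCS of "dece" and "eaac"
DP table:
           e    a    a    c
      0    0    0    0    0
  d   0    0    0    0    0
  e   0    1    1    1    1
  c   0    1    1    1    2
  e   0    1    1    1    2
LCS length = dp[4][4] = 2

2


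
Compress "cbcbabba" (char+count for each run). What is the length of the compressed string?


Input: cbcbabba
Runs:
  'c' x 1 => "c1"
  'b' x 1 => "b1"
  'c' x 1 => "c1"
  'b' x 1 => "b1"
  'a' x 1 => "a1"
  'b' x 2 => "b2"
  'a' x 1 => "a1"
Compressed: "c1b1c1b1a1b2a1"
Compressed length: 14

14


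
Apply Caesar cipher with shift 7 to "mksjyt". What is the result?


Caesar cipher: shift "mksjyt" by 7
  'm' (pos 12) + 7 = pos 19 = 't'
  'k' (pos 10) + 7 = pos 17 = 'r'
  's' (pos 18) + 7 = pos 25 = 'z'
  'j' (pos 9) + 7 = pos 16 = 'q'
  'y' (pos 24) + 7 = pos 5 = 'f'
  't' (pos 19) + 7 = pos 0 = 'a'
Result: trzqfa

trzqfa


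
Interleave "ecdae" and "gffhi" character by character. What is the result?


Interleaving "ecdae" and "gffhi":
  Position 0: 'e' from first, 'g' from second => "eg"
  Position 1: 'c' from first, 'f' from second => "cf"
  Position 2: 'd' from first, 'f' from second => "df"
  Position 3: 'a' from first, 'h' from second => "ah"
  Position 4: 'e' from first, 'i' from second => "ei"
Result: egcfdfahei

egcfdfahei


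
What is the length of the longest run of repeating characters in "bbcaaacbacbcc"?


Input: "bbcaaacbacbcc"
Scanning for longest run:
  Position 1 ('b'): continues run of 'b', length=2
  Position 2 ('c'): new char, reset run to 1
  Position 3 ('a'): new char, reset run to 1
  Position 4 ('a'): continues run of 'a', length=2
  Position 5 ('a'): continues run of 'a', length=3
  Position 6 ('c'): new char, reset run to 1
  Position 7 ('b'): new char, reset run to 1
  Position 8 ('a'): new char, reset run to 1
  Position 9 ('c'): new char, reset run to 1
  Position 10 ('b'): new char, reset run to 1
  Position 11 ('c'): new char, reset run to 1
  Position 12 ('c'): continues run of 'c', length=2
Longest run: 'a' with length 3

3


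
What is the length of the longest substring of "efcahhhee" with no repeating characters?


Input: "efcahhhee"
Sliding window (track last position of each char):
  Position 0 ('e'): window [0,0] length 1 -- new best
  Position 1 ('f'): window [0,1] length 2 -- new best
  Position 2 ('c'): window [0,2] length 3 -- new best
  Position 3 ('a'): window [0,3] length 4 -- new best
  Position 4 ('h'): window [0,4] length 5 -- new best
  Position 5 ('h'): repeat (last at 4), move window start to 5
  Position 5 ('h'): window [5,5] length 1
  Position 6 ('h'): repeat (last at 5), move window start to 6
  Position 6 ('h'): window [6,6] length 1
  Position 7 ('e'): window [6,7] length 2
  Position 8 ('e'): repeat (last at 7), move window start to 8
  Position 8 ('e'): window [8,8] length 1
Longest substring with no repeats: "efcah" with length 5

5


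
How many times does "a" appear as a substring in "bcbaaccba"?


Searching for "a" in "bcbaaccba"
Scanning each position:
  Position 0: "b" => no
  Position 1: "c" => no
  Position 2: "b" => no
  Position 3: "a" => MATCH
  Position 4: "a" => MATCH
  Position 5: "c" => no
  Position 6: "c" => no
  Position 7: "b" => no
  Position 8: "a" => MATCH
Total occurrences: 3

3


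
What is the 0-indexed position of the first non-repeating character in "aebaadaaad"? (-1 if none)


Input: aebaadaaad
Character frequencies:
  'a': 6
  'b': 1
  'd': 2
  'e': 1
Scanning left to right for freq == 1:
  Position 0 ('a'): freq=6, skip
  Position 1 ('e'): unique! => answer = 1

1


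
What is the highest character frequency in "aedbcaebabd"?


Input: aedbcaebabd
Character counts:
  'a': 3
  'b': 3
  'c': 1
  'd': 2
  'e': 2
Maximum frequency: 3

3


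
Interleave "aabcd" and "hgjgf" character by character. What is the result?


Interleaving "aabcd" and "hgjgf":
  Position 0: 'a' from first, 'h' from second => "ah"
  Position 1: 'a' from first, 'g' from second => "ag"
  Position 2: 'b' from first, 'j' from second => "bj"
  Position 3: 'c' from first, 'g' from second => "cg"
  Position 4: 'd' from first, 'f' from second => "df"
Result: ahagbjcgdf

ahagbjcgdf


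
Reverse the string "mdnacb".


Input: mdnacb
Reading characters right to left:
  Position 5: 'b'
  Position 4: 'c'
  Position 3: 'a'
  Position 2: 'n'
  Position 1: 'd'
  Position 0: 'm'
Reversed: bcandm

bcandm


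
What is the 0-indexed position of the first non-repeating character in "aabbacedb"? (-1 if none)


Input: aabbacedb
Character frequencies:
  'a': 3
  'b': 3
  'c': 1
  'd': 1
  'e': 1
Scanning left to right for freq == 1:
  Position 0 ('a'): freq=3, skip
  Position 1 ('a'): freq=3, skip
  Position 2 ('b'): freq=3, skip
  Position 3 ('b'): freq=3, skip
  Position 4 ('a'): freq=3, skip
  Position 5 ('c'): unique! => answer = 5

5


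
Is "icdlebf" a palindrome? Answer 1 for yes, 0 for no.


Input: icdlebf
Reversed: fbeldci
  Compare pos 0 ('i') with pos 6 ('f'): MISMATCH
  Compare pos 1 ('c') with pos 5 ('b'): MISMATCH
  Compare pos 2 ('d') with pos 4 ('e'): MISMATCH
Result: not a palindrome

0


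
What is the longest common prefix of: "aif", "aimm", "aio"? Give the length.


Words: aif, aimm, aio
  Position 0: all 'a' => match
  Position 1: all 'i' => match
  Position 2: ('f', 'm', 'o') => mismatch, stop
LCP = "ai" (length 2)

2


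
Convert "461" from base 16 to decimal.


Input: "461" in base 16
Positional expansion:
  Digit '4' (value 4) x 16^2 = 1024
  Digit '6' (value 6) x 16^1 = 96
  Digit '1' (value 1) x 16^0 = 1
Sum = 1121

1121


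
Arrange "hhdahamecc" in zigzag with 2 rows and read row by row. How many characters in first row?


Zigzag "hhdahamecc" into 2 rows:
Placing characters:
  'h' => row 0
  'h' => row 1
  'd' => row 0
  'a' => row 1
  'h' => row 0
  'a' => row 1
  'm' => row 0
  'e' => row 1
  'c' => row 0
  'c' => row 1
Rows:
  Row 0: "hdhmc"
  Row 1: "haaec"
First row length: 5

5


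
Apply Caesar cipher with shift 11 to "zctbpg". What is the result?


Caesar cipher: shift "zctbpg" by 11
  'z' (pos 25) + 11 = pos 10 = 'k'
  'c' (pos 2) + 11 = pos 13 = 'n'
  't' (pos 19) + 11 = pos 4 = 'e'
  'b' (pos 1) + 11 = pos 12 = 'm'
  'p' (pos 15) + 11 = pos 0 = 'a'
  'g' (pos 6) + 11 = pos 17 = 'r'
Result: knemar

knemar


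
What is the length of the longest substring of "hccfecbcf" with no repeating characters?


Input: "hccfecbcf"
Sliding window (track last position of each char):
  Position 0 ('h'): window [0,0] length 1 -- new best
  Position 1 ('c'): window [0,1] length 2 -- new best
  Position 2 ('c'): repeat (last at 1), move window start to 2
  Position 2 ('c'): window [2,2] length 1
  Position 3 ('f'): window [2,3] length 2
  Position 4 ('e'): window [2,4] length 3 -- new best
  Position 5 ('c'): repeat (last at 2), move window start to 3
  Position 5 ('c'): window [3,5] length 3
  Position 6 ('b'): window [3,6] length 4 -- new best
  Position 7 ('c'): repeat (last at 5), move window start to 6
  Position 7 ('c'): window [6,7] length 2
  Position 8 ('f'): window [6,8] length 3
Longest substring with no repeats: "fecb" with length 4

4


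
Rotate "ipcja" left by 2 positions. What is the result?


Input: "ipcja", rotate left by 2
First 2 characters: "ip"
Remaining characters: "cja"
Concatenate remaining + first: "cja" + "ip" = "cjaip"

cjaip


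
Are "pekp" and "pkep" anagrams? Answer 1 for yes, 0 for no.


Strings: "pekp", "pkep"
Sorted first:  ekpp
Sorted second: ekpp
Sorted forms match => anagrams

1


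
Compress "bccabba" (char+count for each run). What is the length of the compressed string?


Input: bccabba
Runs:
  'b' x 1 => "b1"
  'c' x 2 => "c2"
  'a' x 1 => "a1"
  'b' x 2 => "b2"
  'a' x 1 => "a1"
Compressed: "b1c2a1b2a1"
Compressed length: 10

10


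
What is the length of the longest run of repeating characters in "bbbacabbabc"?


Input: "bbbacabbabc"
Scanning for longest run:
  Position 1 ('b'): continues run of 'b', length=2
  Position 2 ('b'): continues run of 'b', length=3
  Position 3 ('a'): new char, reset run to 1
  Position 4 ('c'): new char, reset run to 1
  Position 5 ('a'): new char, reset run to 1
  Position 6 ('b'): new char, reset run to 1
  Position 7 ('b'): continues run of 'b', length=2
  Position 8 ('a'): new char, reset run to 1
  Position 9 ('b'): new char, reset run to 1
  Position 10 ('c'): new char, reset run to 1
Longest run: 'b' with length 3

3


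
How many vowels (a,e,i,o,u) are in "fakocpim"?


Input: fakocpim
Checking each character:
  'f' at position 0: consonant
  'a' at position 1: vowel (running total: 1)
  'k' at position 2: consonant
  'o' at position 3: vowel (running total: 2)
  'c' at position 4: consonant
  'p' at position 5: consonant
  'i' at position 6: vowel (running total: 3)
  'm' at position 7: consonant
Total vowels: 3

3


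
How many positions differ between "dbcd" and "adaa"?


Comparing "dbcd" and "adaa" position by position:
  Position 0: 'd' vs 'a' => DIFFER
  Position 1: 'b' vs 'd' => DIFFER
  Position 2: 'c' vs 'a' => DIFFER
  Position 3: 'd' vs 'a' => DIFFER
Positions that differ: 4

4


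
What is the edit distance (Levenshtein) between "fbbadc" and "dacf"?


Computing edit distance: "fbbadc" -> "dacf"
DP table:
           d    a    c    f
      0    1    2    3    4
  f   1    1    2    3    3
  b   2    2    2    3    4
  b   3    3    3    3    4
  a   4    4    3    4    4
  d   5    4    4    4    5
  c   6    5    5    4    5
Edit distance = dp[6][4] = 5

5


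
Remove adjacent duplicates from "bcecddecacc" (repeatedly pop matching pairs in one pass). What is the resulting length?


Input: bcecddecacc
Stack-based adjacent duplicate removal:
  Read 'b': push. Stack: b
  Read 'c': push. Stack: bc
  Read 'e': push. Stack: bce
  Read 'c': push. Stack: bcec
  Read 'd': push. Stack: bcecd
  Read 'd': matches stack top 'd' => pop. Stack: bcec
  Read 'e': push. Stack: bcece
  Read 'c': push. Stack: bcecec
  Read 'a': push. Stack: bcececa
  Read 'c': push. Stack: bcececac
  Read 'c': matches stack top 'c' => pop. Stack: bcececa
Final stack: "bcececa" (length 7)

7


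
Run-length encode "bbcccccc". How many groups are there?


Input: bbcccccc
Scanning for consecutive runs:
  Group 1: 'b' x 2 (positions 0-1)
  Group 2: 'c' x 6 (positions 2-7)
Total groups: 2

2


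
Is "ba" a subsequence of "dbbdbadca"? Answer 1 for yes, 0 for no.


Check if "ba" is a subsequence of "dbbdbadca"
Greedy scan:
  Position 0 ('d'): no match needed
  Position 1 ('b'): matches sub[0] = 'b'
  Position 2 ('b'): no match needed
  Position 3 ('d'): no match needed
  Position 4 ('b'): no match needed
  Position 5 ('a'): matches sub[1] = 'a'
  Position 6 ('d'): no match needed
  Position 7 ('c'): no match needed
  Position 8 ('a'): no match needed
All 2 characters matched => is a subsequence

1


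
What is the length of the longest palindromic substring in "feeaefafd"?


Input: "feeaefafd"
Checking substrings for palindromes:
  [2:5] "eae" (len 3) => palindrome
  [5:8] "faf" (len 3) => palindrome
  [1:3] "ee" (len 2) => palindrome
Longest palindromic substring: "eae" with length 3

3


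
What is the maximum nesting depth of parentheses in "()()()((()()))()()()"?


Input: "()()()((()()))()()()"
Tracking depth:
  Position 0 '(': depth becomes 1
  Position 1 ')': depth becomes 0
  Position 2 '(': depth becomes 1
  Position 3 ')': depth becomes 0
  Position 4 '(': depth becomes 1
  Position 5 ')': depth becomes 0
  Position 6 '(': depth becomes 1
  Position 7 '(': depth becomes 2
  Position 8 '(': depth becomes 3
  Position 9 ')': depth becomes 2
  Position 10 '(': depth becomes 3
  Position 11 ')': depth becomes 2
  Position 12 ')': depth becomes 1
  Position 13 ')': depth becomes 0
  Position 14 '(': depth becomes 1
  Position 15 ')': depth becomes 0
  Position 16 '(': depth becomes 1
  Position 17 ')': depth becomes 0
  Position 18 '(': depth becomes 1
  Position 19 ')': depth becomes 0
Maximum depth reached: 3

3


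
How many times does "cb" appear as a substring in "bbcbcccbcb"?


Searching for "cb" in "bbcbcccbcb"
Scanning each position:
  Position 0: "bb" => no
  Position 1: "bc" => no
  Position 2: "cb" => MATCH
  Position 3: "bc" => no
  Position 4: "cc" => no
  Position 5: "cc" => no
  Position 6: "cb" => MATCH
  Position 7: "bc" => no
  Position 8: "cb" => MATCH
Total occurrences: 3

3


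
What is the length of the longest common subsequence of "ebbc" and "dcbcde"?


LCS of "ebbc" and "dcbcde"
DP table:
           d    c    b    c    d    e
      0    0    0    0    0    0    0
  e   0    0    0    0    0    0    1
  b   0    0    0    1    1    1    1
  b   0    0    0    1    1    1    1
  c   0    0    1    1    2    2    2
LCS length = dp[4][6] = 2

2


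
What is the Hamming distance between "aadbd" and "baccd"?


Comparing "aadbd" and "baccd" position by position:
  Position 0: 'a' vs 'b' => differ
  Position 1: 'a' vs 'a' => same
  Position 2: 'd' vs 'c' => differ
  Position 3: 'b' vs 'c' => differ
  Position 4: 'd' vs 'd' => same
Total differences (Hamming distance): 3

3


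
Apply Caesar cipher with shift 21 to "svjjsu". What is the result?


Caesar cipher: shift "svjjsu" by 21
  's' (pos 18) + 21 = pos 13 = 'n'
  'v' (pos 21) + 21 = pos 16 = 'q'
  'j' (pos 9) + 21 = pos 4 = 'e'
  'j' (pos 9) + 21 = pos 4 = 'e'
  's' (pos 18) + 21 = pos 13 = 'n'
  'u' (pos 20) + 21 = pos 15 = 'p'
Result: nqeenp

nqeenp


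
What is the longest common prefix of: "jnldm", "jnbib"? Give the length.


Words: jnldm, jnbib
  Position 0: all 'j' => match
  Position 1: all 'n' => match
  Position 2: ('l', 'b') => mismatch, stop
LCP = "jn" (length 2)

2


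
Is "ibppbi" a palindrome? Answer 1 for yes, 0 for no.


Input: ibppbi
Reversed: ibppbi
  Compare pos 0 ('i') with pos 5 ('i'): match
  Compare pos 1 ('b') with pos 4 ('b'): match
  Compare pos 2 ('p') with pos 3 ('p'): match
Result: palindrome

1


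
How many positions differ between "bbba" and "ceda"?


Comparing "bbba" and "ceda" position by position:
  Position 0: 'b' vs 'c' => DIFFER
  Position 1: 'b' vs 'e' => DIFFER
  Position 2: 'b' vs 'd' => DIFFER
  Position 3: 'a' vs 'a' => same
Positions that differ: 3

3


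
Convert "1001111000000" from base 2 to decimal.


Input: "1001111000000" in base 2
Positional expansion:
  Digit '1' (value 1) x 2^12 = 4096
  Digit '0' (value 0) x 2^11 = 0
  Digit '0' (value 0) x 2^10 = 0
  Digit '1' (value 1) x 2^9 = 512
  Digit '1' (value 1) x 2^8 = 256
  Digit '1' (value 1) x 2^7 = 128
  Digit '1' (value 1) x 2^6 = 64
  Digit '0' (value 0) x 2^5 = 0
  Digit '0' (value 0) x 2^4 = 0
  Digit '0' (value 0) x 2^3 = 0
  Digit '0' (value 0) x 2^2 = 0
  Digit '0' (value 0) x 2^1 = 0
  Digit '0' (value 0) x 2^0 = 0
Sum = 5056

5056


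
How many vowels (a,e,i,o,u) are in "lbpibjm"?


Input: lbpibjm
Checking each character:
  'l' at position 0: consonant
  'b' at position 1: consonant
  'p' at position 2: consonant
  'i' at position 3: vowel (running total: 1)
  'b' at position 4: consonant
  'j' at position 5: consonant
  'm' at position 6: consonant
Total vowels: 1

1


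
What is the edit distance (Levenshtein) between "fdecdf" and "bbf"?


Computing edit distance: "fdecdf" -> "bbf"
DP table:
           b    b    f
      0    1    2    3
  f   1    1    2    2
  d   2    2    2    3
  e   3    3    3    3
  c   4    4    4    4
  d   5    5    5    5
  f   6    6    6    5
Edit distance = dp[6][3] = 5

5


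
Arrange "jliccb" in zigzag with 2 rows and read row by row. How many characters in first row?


Zigzag "jliccb" into 2 rows:
Placing characters:
  'j' => row 0
  'l' => row 1
  'i' => row 0
  'c' => row 1
  'c' => row 0
  'b' => row 1
Rows:
  Row 0: "jic"
  Row 1: "lcb"
First row length: 3

3


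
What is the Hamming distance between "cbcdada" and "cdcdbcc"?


Comparing "cbcdada" and "cdcdbcc" position by position:
  Position 0: 'c' vs 'c' => same
  Position 1: 'b' vs 'd' => differ
  Position 2: 'c' vs 'c' => same
  Position 3: 'd' vs 'd' => same
  Position 4: 'a' vs 'b' => differ
  Position 5: 'd' vs 'c' => differ
  Position 6: 'a' vs 'c' => differ
Total differences (Hamming distance): 4

4


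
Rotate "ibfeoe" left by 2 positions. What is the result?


Input: "ibfeoe", rotate left by 2
First 2 characters: "ib"
Remaining characters: "feoe"
Concatenate remaining + first: "feoe" + "ib" = "feoeib"

feoeib


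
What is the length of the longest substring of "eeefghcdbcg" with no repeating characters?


Input: "eeefghcdbcg"
Sliding window (track last position of each char):
  Position 0 ('e'): window [0,0] length 1 -- new best
  Position 1 ('e'): repeat (last at 0), move window start to 1
  Position 1 ('e'): window [1,1] length 1
  Position 2 ('e'): repeat (last at 1), move window start to 2
  Position 2 ('e'): window [2,2] length 1
  Position 3 ('f'): window [2,3] length 2 -- new best
  Position 4 ('g'): window [2,4] length 3 -- new best
  Position 5 ('h'): window [2,5] length 4 -- new best
  Position 6 ('c'): window [2,6] length 5 -- new best
  Position 7 ('d'): window [2,7] length 6 -- new best
  Position 8 ('b'): window [2,8] length 7 -- new best
  Position 9 ('c'): repeat (last at 6), move window start to 7
  Position 9 ('c'): window [7,9] length 3
  Position 10 ('g'): window [7,10] length 4
Longest substring with no repeats: "efghcdb" with length 7

7


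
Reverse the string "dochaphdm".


Input: dochaphdm
Reading characters right to left:
  Position 8: 'm'
  Position 7: 'd'
  Position 6: 'h'
  Position 5: 'p'
  Position 4: 'a'
  Position 3: 'h'
  Position 2: 'c'
  Position 1: 'o'
  Position 0: 'd'
Reversed: mdhpahcod

mdhpahcod


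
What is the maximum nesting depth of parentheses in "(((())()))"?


Input: "(((())()))"
Tracking depth:
  Position 0 '(': depth becomes 1
  Position 1 '(': depth becomes 2
  Position 2 '(': depth becomes 3
  Position 3 '(': depth becomes 4
  Position 4 ')': depth becomes 3
  Position 5 ')': depth becomes 2
  Position 6 '(': depth becomes 3
  Position 7 ')': depth becomes 2
  Position 8 ')': depth becomes 1
  Position 9 ')': depth becomes 0
Maximum depth reached: 4

4


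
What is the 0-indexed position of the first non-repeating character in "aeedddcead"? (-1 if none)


Input: aeedddcead
Character frequencies:
  'a': 2
  'c': 1
  'd': 4
  'e': 3
Scanning left to right for freq == 1:
  Position 0 ('a'): freq=2, skip
  Position 1 ('e'): freq=3, skip
  Position 2 ('e'): freq=3, skip
  Position 3 ('d'): freq=4, skip
  Position 4 ('d'): freq=4, skip
  Position 5 ('d'): freq=4, skip
  Position 6 ('c'): unique! => answer = 6

6


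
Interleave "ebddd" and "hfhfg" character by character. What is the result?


Interleaving "ebddd" and "hfhfg":
  Position 0: 'e' from first, 'h' from second => "eh"
  Position 1: 'b' from first, 'f' from second => "bf"
  Position 2: 'd' from first, 'h' from second => "dh"
  Position 3: 'd' from first, 'f' from second => "df"
  Position 4: 'd' from first, 'g' from second => "dg"
Result: ehbfdhdfdg

ehbfdhdfdg


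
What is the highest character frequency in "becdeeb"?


Input: becdeeb
Character counts:
  'b': 2
  'c': 1
  'd': 1
  'e': 3
Maximum frequency: 3

3


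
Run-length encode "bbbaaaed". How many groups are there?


Input: bbbaaaed
Scanning for consecutive runs:
  Group 1: 'b' x 3 (positions 0-2)
  Group 2: 'a' x 3 (positions 3-5)
  Group 3: 'e' x 1 (positions 6-6)
  Group 4: 'd' x 1 (positions 7-7)
Total groups: 4

4


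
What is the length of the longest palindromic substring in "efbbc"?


Input: "efbbc"
Checking substrings for palindromes:
  [2:4] "bb" (len 2) => palindrome
Longest palindromic substring: "bb" with length 2

2


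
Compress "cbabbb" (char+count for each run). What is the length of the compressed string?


Input: cbabbb
Runs:
  'c' x 1 => "c1"
  'b' x 1 => "b1"
  'a' x 1 => "a1"
  'b' x 3 => "b3"
Compressed: "c1b1a1b3"
Compressed length: 8

8


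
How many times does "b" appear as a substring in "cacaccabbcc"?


Searching for "b" in "cacaccabbcc"
Scanning each position:
  Position 0: "c" => no
  Position 1: "a" => no
  Position 2: "c" => no
  Position 3: "a" => no
  Position 4: "c" => no
  Position 5: "c" => no
  Position 6: "a" => no
  Position 7: "b" => MATCH
  Position 8: "b" => MATCH
  Position 9: "c" => no
  Position 10: "c" => no
Total occurrences: 2

2


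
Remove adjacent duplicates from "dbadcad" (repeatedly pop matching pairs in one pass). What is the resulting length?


Input: dbadcad
Stack-based adjacent duplicate removal:
  Read 'd': push. Stack: d
  Read 'b': push. Stack: db
  Read 'a': push. Stack: dba
  Read 'd': push. Stack: dbad
  Read 'c': push. Stack: dbadc
  Read 'a': push. Stack: dbadca
  Read 'd': push. Stack: dbadcad
Final stack: "dbadcad" (length 7)

7


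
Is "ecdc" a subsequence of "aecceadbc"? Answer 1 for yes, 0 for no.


Check if "ecdc" is a subsequence of "aecceadbc"
Greedy scan:
  Position 0 ('a'): no match needed
  Position 1 ('e'): matches sub[0] = 'e'
  Position 2 ('c'): matches sub[1] = 'c'
  Position 3 ('c'): no match needed
  Position 4 ('e'): no match needed
  Position 5 ('a'): no match needed
  Position 6 ('d'): matches sub[2] = 'd'
  Position 7 ('b'): no match needed
  Position 8 ('c'): matches sub[3] = 'c'
All 4 characters matched => is a subsequence

1


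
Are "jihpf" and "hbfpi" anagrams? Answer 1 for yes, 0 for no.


Strings: "jihpf", "hbfpi"
Sorted first:  fhijp
Sorted second: bfhip
Differ at position 0: 'f' vs 'b' => not anagrams

0


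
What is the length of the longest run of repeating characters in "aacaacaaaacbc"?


Input: "aacaacaaaacbc"
Scanning for longest run:
  Position 1 ('a'): continues run of 'a', length=2
  Position 2 ('c'): new char, reset run to 1
  Position 3 ('a'): new char, reset run to 1
  Position 4 ('a'): continues run of 'a', length=2
  Position 5 ('c'): new char, reset run to 1
  Position 6 ('a'): new char, reset run to 1
  Position 7 ('a'): continues run of 'a', length=2
  Position 8 ('a'): continues run of 'a', length=3
  Position 9 ('a'): continues run of 'a', length=4
  Position 10 ('c'): new char, reset run to 1
  Position 11 ('b'): new char, reset run to 1
  Position 12 ('c'): new char, reset run to 1
Longest run: 'a' with length 4

4


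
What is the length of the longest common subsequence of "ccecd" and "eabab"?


LCS of "ccecd" and "eabab"
DP table:
           e    a    b    a    b
      0    0    0    0    0    0
  c   0    0    0    0    0    0
  c   0    0    0    0    0    0
  e   0    1    1    1    1    1
  c   0    1    1    1    1    1
  d   0    1    1    1    1    1
LCS length = dp[5][5] = 1

1


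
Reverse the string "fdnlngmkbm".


Input: fdnlngmkbm
Reading characters right to left:
  Position 9: 'm'
  Position 8: 'b'
  Position 7: 'k'
  Position 6: 'm'
  Position 5: 'g'
  Position 4: 'n'
  Position 3: 'l'
  Position 2: 'n'
  Position 1: 'd'
  Position 0: 'f'
Reversed: mbkmgnlndf

mbkmgnlndf


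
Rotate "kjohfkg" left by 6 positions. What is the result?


Input: "kjohfkg", rotate left by 6
First 6 characters: "kjohfk"
Remaining characters: "g"
Concatenate remaining + first: "g" + "kjohfk" = "gkjohfk"

gkjohfk


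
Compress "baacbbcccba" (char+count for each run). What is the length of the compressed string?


Input: baacbbcccba
Runs:
  'b' x 1 => "b1"
  'a' x 2 => "a2"
  'c' x 1 => "c1"
  'b' x 2 => "b2"
  'c' x 3 => "c3"
  'b' x 1 => "b1"
  'a' x 1 => "a1"
Compressed: "b1a2c1b2c3b1a1"
Compressed length: 14

14


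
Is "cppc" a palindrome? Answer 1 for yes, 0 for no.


Input: cppc
Reversed: cppc
  Compare pos 0 ('c') with pos 3 ('c'): match
  Compare pos 1 ('p') with pos 2 ('p'): match
Result: palindrome

1


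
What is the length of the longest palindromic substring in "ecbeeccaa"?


Input: "ecbeeccaa"
Checking substrings for palindromes:
  [3:5] "ee" (len 2) => palindrome
  [5:7] "cc" (len 2) => palindrome
  [7:9] "aa" (len 2) => palindrome
Longest palindromic substring: "ee" with length 2

2


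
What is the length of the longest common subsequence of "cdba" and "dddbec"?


LCS of "cdba" and "dddbec"
DP table:
           d    d    d    b    e    c
      0    0    0    0    0    0    0
  c   0    0    0    0    0    0    1
  d   0    1    1    1    1    1    1
  b   0    1    1    1    2    2    2
  a   0    1    1    1    2    2    2
LCS length = dp[4][6] = 2

2


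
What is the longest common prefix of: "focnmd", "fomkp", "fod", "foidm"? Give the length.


Words: focnmd, fomkp, fod, foidm
  Position 0: all 'f' => match
  Position 1: all 'o' => match
  Position 2: ('c', 'm', 'd', 'i') => mismatch, stop
LCP = "fo" (length 2)

2


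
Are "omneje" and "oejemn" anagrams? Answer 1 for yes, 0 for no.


Strings: "omneje", "oejemn"
Sorted first:  eejmno
Sorted second: eejmno
Sorted forms match => anagrams

1


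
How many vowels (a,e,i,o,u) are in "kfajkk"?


Input: kfajkk
Checking each character:
  'k' at position 0: consonant
  'f' at position 1: consonant
  'a' at position 2: vowel (running total: 1)
  'j' at position 3: consonant
  'k' at position 4: consonant
  'k' at position 5: consonant
Total vowels: 1

1


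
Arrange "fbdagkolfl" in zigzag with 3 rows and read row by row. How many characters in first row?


Zigzag "fbdagkolfl" into 3 rows:
Placing characters:
  'f' => row 0
  'b' => row 1
  'd' => row 2
  'a' => row 1
  'g' => row 0
  'k' => row 1
  'o' => row 2
  'l' => row 1
  'f' => row 0
  'l' => row 1
Rows:
  Row 0: "fgf"
  Row 1: "bakll"
  Row 2: "do"
First row length: 3

3


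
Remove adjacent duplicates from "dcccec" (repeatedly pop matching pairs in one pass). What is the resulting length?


Input: dcccec
Stack-based adjacent duplicate removal:
  Read 'd': push. Stack: d
  Read 'c': push. Stack: dc
  Read 'c': matches stack top 'c' => pop. Stack: d
  Read 'c': push. Stack: dc
  Read 'e': push. Stack: dce
  Read 'c': push. Stack: dcec
Final stack: "dcec" (length 4)

4


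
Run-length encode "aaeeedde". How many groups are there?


Input: aaeeedde
Scanning for consecutive runs:
  Group 1: 'a' x 2 (positions 0-1)
  Group 2: 'e' x 3 (positions 2-4)
  Group 3: 'd' x 2 (positions 5-6)
  Group 4: 'e' x 1 (positions 7-7)
Total groups: 4

4


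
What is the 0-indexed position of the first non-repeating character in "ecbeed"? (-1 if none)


Input: ecbeed
Character frequencies:
  'b': 1
  'c': 1
  'd': 1
  'e': 3
Scanning left to right for freq == 1:
  Position 0 ('e'): freq=3, skip
  Position 1 ('c'): unique! => answer = 1

1


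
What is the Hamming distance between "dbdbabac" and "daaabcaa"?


Comparing "dbdbabac" and "daaabcaa" position by position:
  Position 0: 'd' vs 'd' => same
  Position 1: 'b' vs 'a' => differ
  Position 2: 'd' vs 'a' => differ
  Position 3: 'b' vs 'a' => differ
  Position 4: 'a' vs 'b' => differ
  Position 5: 'b' vs 'c' => differ
  Position 6: 'a' vs 'a' => same
  Position 7: 'c' vs 'a' => differ
Total differences (Hamming distance): 6

6


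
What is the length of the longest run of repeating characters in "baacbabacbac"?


Input: "baacbabacbac"
Scanning for longest run:
  Position 1 ('a'): new char, reset run to 1
  Position 2 ('a'): continues run of 'a', length=2
  Position 3 ('c'): new char, reset run to 1
  Position 4 ('b'): new char, reset run to 1
  Position 5 ('a'): new char, reset run to 1
  Position 6 ('b'): new char, reset run to 1
  Position 7 ('a'): new char, reset run to 1
  Position 8 ('c'): new char, reset run to 1
  Position 9 ('b'): new char, reset run to 1
  Position 10 ('a'): new char, reset run to 1
  Position 11 ('c'): new char, reset run to 1
Longest run: 'a' with length 2

2


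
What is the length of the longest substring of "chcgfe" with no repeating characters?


Input: "chcgfe"
Sliding window (track last position of each char):
  Position 0 ('c'): window [0,0] length 1 -- new best
  Position 1 ('h'): window [0,1] length 2 -- new best
  Position 2 ('c'): repeat (last at 0), move window start to 1
  Position 2 ('c'): window [1,2] length 2
  Position 3 ('g'): window [1,3] length 3 -- new best
  Position 4 ('f'): window [1,4] length 4 -- new best
  Position 5 ('e'): window [1,5] length 5 -- new best
Longest substring with no repeats: "hcgfe" with length 5

5


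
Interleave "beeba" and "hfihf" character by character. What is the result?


Interleaving "beeba" and "hfihf":
  Position 0: 'b' from first, 'h' from second => "bh"
  Position 1: 'e' from first, 'f' from second => "ef"
  Position 2: 'e' from first, 'i' from second => "ei"
  Position 3: 'b' from first, 'h' from second => "bh"
  Position 4: 'a' from first, 'f' from second => "af"
Result: bhefeibhaf

bhefeibhaf


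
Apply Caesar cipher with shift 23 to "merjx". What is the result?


Caesar cipher: shift "merjx" by 23
  'm' (pos 12) + 23 = pos 9 = 'j'
  'e' (pos 4) + 23 = pos 1 = 'b'
  'r' (pos 17) + 23 = pos 14 = 'o'
  'j' (pos 9) + 23 = pos 6 = 'g'
  'x' (pos 23) + 23 = pos 20 = 'u'
Result: jbogu

jbogu


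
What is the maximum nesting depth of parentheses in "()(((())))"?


Input: "()(((())))"
Tracking depth:
  Position 0 '(': depth becomes 1
  Position 1 ')': depth becomes 0
  Position 2 '(': depth becomes 1
  Position 3 '(': depth becomes 2
  Position 4 '(': depth becomes 3
  Position 5 '(': depth becomes 4
  Position 6 ')': depth becomes 3
  Position 7 ')': depth becomes 2
  Position 8 ')': depth becomes 1
  Position 9 ')': depth becomes 0
Maximum depth reached: 4

4


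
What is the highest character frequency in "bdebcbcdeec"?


Input: bdebcbcdeec
Character counts:
  'b': 3
  'c': 3
  'd': 2
  'e': 3
Maximum frequency: 3

3


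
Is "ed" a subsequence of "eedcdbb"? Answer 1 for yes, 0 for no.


Check if "ed" is a subsequence of "eedcdbb"
Greedy scan:
  Position 0 ('e'): matches sub[0] = 'e'
  Position 1 ('e'): no match needed
  Position 2 ('d'): matches sub[1] = 'd'
  Position 3 ('c'): no match needed
  Position 4 ('d'): no match needed
  Position 5 ('b'): no match needed
  Position 6 ('b'): no match needed
All 2 characters matched => is a subsequence

1
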